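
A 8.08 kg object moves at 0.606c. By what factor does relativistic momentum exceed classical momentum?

p_rel = γmv, p_class = mv
Ratio = γ = 1/√(1 - 0.606²) = 1.257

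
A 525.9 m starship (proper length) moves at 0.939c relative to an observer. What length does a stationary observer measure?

Proper length L₀ = 525.9 m
γ = 1/√(1 - 0.939²) = 2.9077
L = L₀/γ = 525.9/2.9077 = 180.9 m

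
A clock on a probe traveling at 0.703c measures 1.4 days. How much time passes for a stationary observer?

Proper time Δt₀ = 1.4 days
γ = 1/√(1 - 0.703²) = 1.4061
Δt = γΔt₀ = 1.4061 × 1.4 = 1.969 days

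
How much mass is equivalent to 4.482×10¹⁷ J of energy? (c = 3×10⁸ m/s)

From E = mc², we get m = E/c²
c² = (3×10⁸)² = 9×10¹⁶ m²/s²
m = 4.482×10¹⁷ / 9×10¹⁶ = 4.980 kg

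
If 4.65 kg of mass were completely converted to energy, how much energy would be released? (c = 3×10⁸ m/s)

Using E = mc²:
c² = (3×10⁸)² = 9×10¹⁶ m²/s²
E = 4.65 × 9×10¹⁶ = 4.185×10¹⁷ J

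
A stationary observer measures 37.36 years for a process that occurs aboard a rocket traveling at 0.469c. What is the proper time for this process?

Dilated time Δt = 37.36 years
γ = 1/√(1 - 0.469²) = 1.132
Δt₀ = Δt/γ = 37.36/1.132 = 33.00 years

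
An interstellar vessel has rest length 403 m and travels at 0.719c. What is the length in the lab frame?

Proper length L₀ = 403 m
γ = 1/√(1 - 0.719²) = 1.439
L = L₀/γ = 403/1.439 = 280.1 m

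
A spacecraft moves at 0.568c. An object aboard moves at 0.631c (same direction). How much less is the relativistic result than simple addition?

Classical: u' + v = 0.631 + 0.568 = 1.199c
Relativistic: u = (0.631 + 0.568)/(1 + 0.358408) = 1.199/1.358408 = 0.8827c
Difference: 1.199 - 0.8827 = 0.3163c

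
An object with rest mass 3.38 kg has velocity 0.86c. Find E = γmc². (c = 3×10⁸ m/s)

γ = 1/√(1 - 0.86²) = 1.9597
mc² = 3.38 × (3×10⁸)² = 3.042×10¹⁷ J
E = γmc² = 1.9597 × 3.042×10¹⁷ = 5.961×10¹⁷ J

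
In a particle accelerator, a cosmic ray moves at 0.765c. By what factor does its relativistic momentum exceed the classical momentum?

p_rel = γmv, p_class = mv
Ratio = γ = 1/√(1 - 0.765²)
= 1/√(0.414775) = 1.553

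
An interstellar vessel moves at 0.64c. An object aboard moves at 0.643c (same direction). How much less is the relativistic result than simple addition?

Classical: u' + v = 0.643 + 0.64 = 1.283c
Relativistic: u = (0.643 + 0.64)/(1 + 0.41152) = 1.283/1.41152 = 0.9089c
Difference: 1.283 - 0.9089 = 0.3741c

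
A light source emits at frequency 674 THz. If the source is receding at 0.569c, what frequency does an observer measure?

β = v/c = 0.569
(1-β)/(1+β) = 0.431/1.569 = 0.2747
Doppler factor = √(0.2747) = 0.52412
f_obs = 674 × 0.52412 = 353.3 THz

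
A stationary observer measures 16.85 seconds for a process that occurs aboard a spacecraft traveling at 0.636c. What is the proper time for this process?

Dilated time Δt = 16.85 seconds
γ = 1/√(1 - 0.636²) = 1.296
Δt₀ = Δt/γ = 16.85/1.296 = 13.00 seconds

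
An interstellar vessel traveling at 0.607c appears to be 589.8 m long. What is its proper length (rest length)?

Contracted length L = 589.8 m
γ = 1/√(1 - 0.607²) = 1.25833
L₀ = γL = 1.25833 × 589.8 = 742.2 m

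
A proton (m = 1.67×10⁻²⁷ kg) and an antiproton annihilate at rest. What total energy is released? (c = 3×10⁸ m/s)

Both particles have the same rest mass, so total mass = 2m
E = 2m·c² = 2 × 1.67×10⁻²⁷ × (3×10⁸)²
= 2 × 1.67×10⁻²⁷ × 9×10¹⁶
= 3.006×10⁻¹⁰ J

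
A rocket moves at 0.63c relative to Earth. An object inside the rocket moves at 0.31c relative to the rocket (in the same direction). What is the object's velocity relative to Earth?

u = (u' + v)/(1 + u'v/c²)
Numerator: 0.31 + 0.63 = 0.94
Denominator: 1 + 0.1953 = 1.1953
u = 0.94/1.1953 = 0.7864c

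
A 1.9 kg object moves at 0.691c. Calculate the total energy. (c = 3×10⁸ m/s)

γ = 1/√(1 - 0.691²) = 1.3834
mc² = 1.9 × (3×10⁸)² = 1.710×10¹⁷ J
E = γmc² = 1.3834 × 1.710×10¹⁷ = 2.366×10¹⁷ J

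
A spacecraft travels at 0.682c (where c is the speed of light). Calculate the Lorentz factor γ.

v/c = 0.682, so (v/c)² = 0.465124
1 - (v/c)² = 0.534876
γ = 1/√(0.534876) = 1.367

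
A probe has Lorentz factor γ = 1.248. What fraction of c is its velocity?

From γ = 1/√(1 - v²/c²):
1/γ² = 1/1.248² = 0.64205
v²/c² = 1 - 0.64205 = 0.35795
v/c = √(0.35795) = 0.5983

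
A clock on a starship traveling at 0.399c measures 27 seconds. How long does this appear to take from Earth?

Proper time Δt₀ = 27 seconds
γ = 1/√(1 - 0.399²) = 1.0906
Δt = γΔt₀ = 1.0906 × 27 = 29.45 seconds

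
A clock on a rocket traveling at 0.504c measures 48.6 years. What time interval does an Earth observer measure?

Proper time Δt₀ = 48.6 years
γ = 1/√(1 - 0.504²) = 1.1578
Δt = γΔt₀ = 1.1578 × 48.6 = 56.27 years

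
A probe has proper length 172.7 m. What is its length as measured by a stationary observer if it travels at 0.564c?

Proper length L₀ = 172.7 m
γ = 1/√(1 - 0.564²) = 1.211
L = L₀/γ = 172.7/1.211 = 142.6 m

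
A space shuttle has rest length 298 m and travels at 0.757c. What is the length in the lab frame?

Proper length L₀ = 298 m
γ = 1/√(1 - 0.757²) = 1.5304
L = L₀/γ = 298/1.5304 = 194.7 m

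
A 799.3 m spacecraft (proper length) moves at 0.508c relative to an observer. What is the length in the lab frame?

Proper length L₀ = 799.3 m
γ = 1/√(1 - 0.508²) = 1.161
L = L₀/γ = 799.3/1.161 = 688.5 m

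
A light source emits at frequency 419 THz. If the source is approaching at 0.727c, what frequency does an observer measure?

β = v/c = 0.727
(1+β)/(1-β) = 1.727/0.273 = 6.326
Doppler factor = √(6.326) = 2.515
f_obs = 419 × 2.515 = 1054 THz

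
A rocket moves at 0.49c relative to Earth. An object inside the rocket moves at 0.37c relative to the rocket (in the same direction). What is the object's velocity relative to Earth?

u = (u' + v)/(1 + u'v/c²)
Numerator: 0.37 + 0.49 = 0.86
Denominator: 1 + 0.1813 = 1.1813
u = 0.86/1.1813 = 0.7280c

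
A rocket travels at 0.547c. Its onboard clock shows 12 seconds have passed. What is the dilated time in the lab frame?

Proper time Δt₀ = 12 seconds
γ = 1/√(1 - 0.547²) = 1.19455
Δt = γΔt₀ = 1.19455 × 12 = 14.33 seconds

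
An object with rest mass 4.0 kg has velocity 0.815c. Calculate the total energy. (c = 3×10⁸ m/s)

γ = 1/√(1 - 0.815²) = 1.7257
mc² = 4.0 × (3×10⁸)² = 3.600×10¹⁷ J
E = γmc² = 1.7257 × 3.600×10¹⁷ = 6.213×10¹⁷ J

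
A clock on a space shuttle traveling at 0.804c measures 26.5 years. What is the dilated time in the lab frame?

Proper time Δt₀ = 26.5 years
γ = 1/√(1 - 0.804²) = 1.682
Δt = γΔt₀ = 1.682 × 26.5 = 44.57 years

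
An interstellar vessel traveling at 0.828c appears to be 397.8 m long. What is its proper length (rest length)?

Contracted length L = 397.8 m
γ = 1/√(1 - 0.828²) = 1.7834
L₀ = γL = 1.7834 × 397.8 = 709.4 m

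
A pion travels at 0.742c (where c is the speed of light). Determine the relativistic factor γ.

v/c = 0.742, so (v/c)² = 0.550564
1 - (v/c)² = 0.449436
γ = 1/√(0.449436) = 1.492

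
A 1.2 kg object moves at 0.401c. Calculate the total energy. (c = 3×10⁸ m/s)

γ = 1/√(1 - 0.401²) = 1.092
mc² = 1.2 × (3×10⁸)² = 1.080×10¹⁷ J
E = γmc² = 1.092 × 1.080×10¹⁷ = 1.179×10¹⁷ J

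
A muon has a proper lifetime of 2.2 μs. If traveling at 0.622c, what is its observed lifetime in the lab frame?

Proper lifetime τ₀ = 2.2 μs
γ = 1/√(1 - 0.622²) = 1.2771
τ = γτ₀ = 1.2771 × 2.2 μs = 2.810 μs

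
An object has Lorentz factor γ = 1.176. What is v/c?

From γ = 1/√(1 - v²/c²):
1/γ² = 1/1.176² = 0.7231
v²/c² = 1 - 0.7231 = 0.2769
v/c = √(0.2769) = 0.5262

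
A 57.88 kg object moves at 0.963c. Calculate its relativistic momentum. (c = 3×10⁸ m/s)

γ = 1/√(1 - 0.963²) = 3.711
v = 0.963 × 3×10⁸ = 2.889×10⁸ m/s
p = γmv = 3.711 × 57.88 × 2.889×10⁸ = 6.205×10¹⁰ kg·m/s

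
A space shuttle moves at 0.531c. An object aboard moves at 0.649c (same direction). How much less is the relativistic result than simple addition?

Classical: u' + v = 0.649 + 0.531 = 1.18c
Relativistic: u = (0.649 + 0.531)/(1 + 0.344619) = 1.18/1.344619 = 0.8776c
Difference: 1.18 - 0.8776 = 0.3024c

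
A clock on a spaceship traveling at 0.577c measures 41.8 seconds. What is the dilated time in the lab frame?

Proper time Δt₀ = 41.8 seconds
γ = 1/√(1 - 0.577²) = 1.2244
Δt = γΔt₀ = 1.2244 × 41.8 = 51.18 seconds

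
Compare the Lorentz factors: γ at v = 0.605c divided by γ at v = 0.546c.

γ₁ = 1/√(1 - 0.605²) = 1.256
γ₂ = 1/√(1 - 0.546²) = 1.194
γ₁/γ₂ = 1.256/1.194 = 1.052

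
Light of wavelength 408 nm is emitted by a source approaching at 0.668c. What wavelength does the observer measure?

β = 0.668
Wavelength Doppler factor = √(0.332/1.668) = √(0.1990) = 0.4461
λ_obs = 408 × 0.4461 = 182.0 nm (blueshift)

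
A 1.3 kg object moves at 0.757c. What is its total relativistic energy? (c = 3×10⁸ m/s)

γ = 1/√(1 - 0.757²) = 1.5304
mc² = 1.3 × (3×10⁸)² = 1.170×10¹⁷ J
E = γmc² = 1.5304 × 1.170×10¹⁷ = 1.791×10¹⁷ J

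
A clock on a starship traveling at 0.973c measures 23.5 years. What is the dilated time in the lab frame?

Proper time Δt₀ = 23.5 years
γ = 1/√(1 - 0.973²) = 4.333
Δt = γΔt₀ = 4.333 × 23.5 = 101.8 years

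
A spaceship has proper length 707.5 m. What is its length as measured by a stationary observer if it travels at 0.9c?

Proper length L₀ = 707.5 m
γ = 1/√(1 - 0.9²) = 2.294
L = L₀/γ = 707.5/2.294 = 308.4 m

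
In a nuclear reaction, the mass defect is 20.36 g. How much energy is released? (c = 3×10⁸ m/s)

Convert mass defect: Δm = 20.36 g = 0.02036 kg
E = Δm·c² = 0.02036 × (3×10⁸)²
= 0.02036 × 9×10¹⁶ = 1.832×10¹⁵ J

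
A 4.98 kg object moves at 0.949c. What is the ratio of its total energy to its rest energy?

E = γmc², E₀ = mc²
E/E₀ = γ = 1/√(1 - 0.949²) = 3.172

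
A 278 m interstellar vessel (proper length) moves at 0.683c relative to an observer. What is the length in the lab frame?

Proper length L₀ = 278 m
γ = 1/√(1 - 0.683²) = 1.369
L = L₀/γ = 278/1.369 = 203.1 m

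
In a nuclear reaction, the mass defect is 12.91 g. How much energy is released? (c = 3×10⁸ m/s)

Convert mass defect: Δm = 12.91 g = 0.01291 kg
E = Δm·c² = 0.01291 × (3×10⁸)²
= 0.01291 × 9×10¹⁶ = 1.162×10¹⁵ J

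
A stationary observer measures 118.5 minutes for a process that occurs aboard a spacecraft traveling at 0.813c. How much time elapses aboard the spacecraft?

Dilated time Δt = 118.5 minutes
γ = 1/√(1 - 0.813²) = 1.7174
Δt₀ = Δt/γ = 118.5/1.7174 = 69.00 minutes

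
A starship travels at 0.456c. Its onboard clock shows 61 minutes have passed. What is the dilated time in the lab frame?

Proper time Δt₀ = 61 minutes
γ = 1/√(1 - 0.456²) = 1.1236
Δt = γΔt₀ = 1.1236 × 61 = 68.54 minutes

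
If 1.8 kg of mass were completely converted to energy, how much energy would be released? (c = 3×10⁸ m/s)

Using E = mc²:
c² = (3×10⁸)² = 9×10¹⁶ m²/s²
E = 1.8 × 9×10¹⁶ = 1.620×10¹⁷ J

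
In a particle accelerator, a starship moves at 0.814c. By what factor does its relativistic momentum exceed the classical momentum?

p_rel = γmv, p_class = mv
Ratio = γ = 1/√(1 - 0.814²)
= 1/√(0.337404) = 1.722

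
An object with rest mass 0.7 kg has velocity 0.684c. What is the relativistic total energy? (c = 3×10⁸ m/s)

γ = 1/√(1 - 0.684²) = 1.3708
mc² = 0.7 × (3×10⁸)² = 6.300×10¹⁶ J
E = γmc² = 1.3708 × 6.300×10¹⁶ = 8.636×10¹⁶ J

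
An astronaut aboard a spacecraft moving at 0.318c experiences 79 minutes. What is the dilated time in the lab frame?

Proper time Δt₀ = 79 minutes
γ = 1/√(1 - 0.318²) = 1.0548
Δt = γΔt₀ = 1.0548 × 79 = 83.33 minutes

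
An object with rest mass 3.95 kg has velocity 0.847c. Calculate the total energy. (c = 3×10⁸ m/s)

γ = 1/√(1 - 0.847²) = 1.881
mc² = 3.95 × (3×10⁸)² = 3.555×10¹⁷ J
E = γmc² = 1.881 × 3.555×10¹⁷ = 6.687×10¹⁷ J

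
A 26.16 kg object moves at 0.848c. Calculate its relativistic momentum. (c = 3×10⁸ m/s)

γ = 1/√(1 - 0.848²) = 1.887
v = 0.848 × 3×10⁸ = 2.544×10⁸ m/s
p = γmv = 1.887 × 26.16 × 2.544×10⁸ = 1.256×10¹⁰ kg·m/s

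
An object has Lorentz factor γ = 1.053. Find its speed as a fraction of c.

From γ = 1/√(1 - v²/c²):
1/γ² = 1/1.053² = 0.90187
v²/c² = 1 - 0.90187 = 0.09813
v/c = √(0.09813) = 0.3133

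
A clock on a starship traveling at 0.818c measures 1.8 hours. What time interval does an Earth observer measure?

Proper time Δt₀ = 1.8 hours
γ = 1/√(1 - 0.818²) = 1.7385
Δt = γΔt₀ = 1.7385 × 1.8 = 3.129 hours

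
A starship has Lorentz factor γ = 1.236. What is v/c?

From γ = 1/√(1 - v²/c²):
1/γ² = 1/1.236² = 0.6546
v²/c² = 1 - 0.6546 = 0.3454
v/c = √(0.3454) = 0.5877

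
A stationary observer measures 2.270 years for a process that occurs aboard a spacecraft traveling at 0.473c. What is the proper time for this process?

Dilated time Δt = 2.270 years
γ = 1/√(1 - 0.473²) = 1.135
Δt₀ = Δt/γ = 2.270/1.135 = 2.000 years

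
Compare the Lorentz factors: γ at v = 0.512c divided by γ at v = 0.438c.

γ₁ = 1/√(1 - 0.512²) = 1.164
γ₂ = 1/√(1 - 0.438²) = 1.112
γ₁/γ₂ = 1.164/1.112 = 1.047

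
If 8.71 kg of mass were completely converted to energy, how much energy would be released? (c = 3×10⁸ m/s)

Using E = mc²:
c² = (3×10⁸)² = 9×10¹⁶ m²/s²
E = 8.71 × 9×10¹⁶ = 7.839×10¹⁷ J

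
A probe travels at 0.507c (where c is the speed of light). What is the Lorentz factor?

v/c = 0.507, so (v/c)² = 0.257049
1 - (v/c)² = 0.742951
γ = 1/√(0.742951) = 1.160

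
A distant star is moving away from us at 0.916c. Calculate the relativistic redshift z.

β = 0.916
(1+β)/(1-β) = 1.916/0.084 = 22.81
√(22.81) = 4.776
z = 4.776 - 1 = 3.776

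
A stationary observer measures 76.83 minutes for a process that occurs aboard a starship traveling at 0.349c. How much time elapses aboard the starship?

Dilated time Δt = 76.83 minutes
γ = 1/√(1 - 0.349²) = 1.0671
Δt₀ = Δt/γ = 76.83/1.0671 = 72.00 minutes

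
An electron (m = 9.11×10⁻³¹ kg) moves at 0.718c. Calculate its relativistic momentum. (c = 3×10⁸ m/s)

γ = 1/√(1 - 0.718²) = 1.4367
v = 0.718 × 3×10⁸ = 2.154×10⁸ m/s
p = γmv = 1.4367 × 9.11×10⁻³¹ × 2.154×10⁸ = 2.819×10⁻²² kg·m/s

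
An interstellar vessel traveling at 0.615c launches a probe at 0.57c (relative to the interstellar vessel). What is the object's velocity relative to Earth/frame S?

u = (u' + v)/(1 + u'v/c²)
Numerator: 0.57 + 0.615 = 1.185
Denominator: 1 + 0.35055 = 1.35055
u = 1.185/1.35055 = 0.8774c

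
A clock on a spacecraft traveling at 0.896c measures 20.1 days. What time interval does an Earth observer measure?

Proper time Δt₀ = 20.1 days
γ = 1/√(1 - 0.896²) = 2.25198
Δt = γΔt₀ = 2.25198 × 20.1 = 45.26 days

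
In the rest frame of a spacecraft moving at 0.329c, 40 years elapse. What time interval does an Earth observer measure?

Proper time Δt₀ = 40 years
γ = 1/√(1 - 0.329²) = 1.059
Δt = γΔt₀ = 1.059 × 40 = 42.36 years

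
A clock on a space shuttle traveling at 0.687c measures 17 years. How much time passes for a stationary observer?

Proper time Δt₀ = 17 years
γ = 1/√(1 - 0.687²) = 1.376
Δt = γΔt₀ = 1.376 × 17 = 23.39 years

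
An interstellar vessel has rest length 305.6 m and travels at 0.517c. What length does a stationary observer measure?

Proper length L₀ = 305.6 m
γ = 1/√(1 - 0.517²) = 1.168
L = L₀/γ = 305.6/1.168 = 261.6 m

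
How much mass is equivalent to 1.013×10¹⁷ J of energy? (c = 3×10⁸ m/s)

From E = mc², we get m = E/c²
c² = (3×10⁸)² = 9×10¹⁶ m²/s²
m = 1.013×10¹⁷ / 9×10¹⁶ = 1.126 kg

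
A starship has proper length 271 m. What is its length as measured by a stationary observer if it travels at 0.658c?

Proper length L₀ = 271 m
γ = 1/√(1 - 0.658²) = 1.328
L = L₀/γ = 271/1.328 = 204.1 m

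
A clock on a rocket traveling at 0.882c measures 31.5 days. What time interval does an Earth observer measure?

Proper time Δt₀ = 31.5 days
γ = 1/√(1 - 0.882²) = 2.122
Δt = γΔt₀ = 2.122 × 31.5 = 66.84 days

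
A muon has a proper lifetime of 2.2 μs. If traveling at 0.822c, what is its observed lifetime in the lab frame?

Proper lifetime τ₀ = 2.2 μs
γ = 1/√(1 - 0.822²) = 1.756
τ = γτ₀ = 1.756 × 2.2 μs = 3.863 μs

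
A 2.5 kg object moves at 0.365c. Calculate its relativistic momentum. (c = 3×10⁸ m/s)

γ = 1/√(1 - 0.365²) = 1.074
v = 0.365 × 3×10⁸ = 1.095×10⁸ m/s
p = γmv = 1.074 × 2.5 × 1.095×10⁸ = 2.940×10⁸ kg·m/s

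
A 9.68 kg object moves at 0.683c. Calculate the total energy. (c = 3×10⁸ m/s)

γ = 1/√(1 - 0.683²) = 1.369
mc² = 9.68 × (3×10⁸)² = 8.712×10¹⁷ J
E = γmc² = 1.369 × 8.712×10¹⁷ = 1.193×10¹⁸ J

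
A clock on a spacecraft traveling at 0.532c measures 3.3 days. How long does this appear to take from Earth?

Proper time Δt₀ = 3.3 days
γ = 1/√(1 - 0.532²) = 1.181
Δt = γΔt₀ = 1.181 × 3.3 = 3.897 days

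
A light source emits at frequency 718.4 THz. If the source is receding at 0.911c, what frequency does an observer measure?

β = v/c = 0.911
(1-β)/(1+β) = 0.089/1.911 = 0.04657
Doppler factor = √(0.04657) = 0.2158
f_obs = 718.4 × 0.2158 = 155.0 THz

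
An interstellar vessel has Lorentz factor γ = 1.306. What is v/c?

From γ = 1/√(1 - v²/c²):
1/γ² = 1/1.306² = 0.5863
v²/c² = 1 - 0.5863 = 0.4137
v/c = √(0.4137) = 0.6432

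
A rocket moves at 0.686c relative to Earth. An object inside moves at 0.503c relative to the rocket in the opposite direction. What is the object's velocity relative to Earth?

Object's velocity in rocket frame is u' = -0.503c
u = (u' + v)/(1 + u'v/c²) = (v - 0.503)/(1 - 0.503·v/c²)
Numerator: 0.686 - 0.503 = 0.183
Denominator: 1 - 0.345058 = 0.654942
u = 0.183/0.654942 = 0.2794c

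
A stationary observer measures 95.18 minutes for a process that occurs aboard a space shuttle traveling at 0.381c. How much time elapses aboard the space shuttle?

Dilated time Δt = 95.18 minutes
γ = 1/√(1 - 0.381²) = 1.0816
Δt₀ = Δt/γ = 95.18/1.0816 = 88.00 minutes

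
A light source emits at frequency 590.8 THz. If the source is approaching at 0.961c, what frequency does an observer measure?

β = v/c = 0.961
(1+β)/(1-β) = 1.961/0.039 = 50.28
Doppler factor = √(50.28) = 7.091
f_obs = 590.8 × 7.091 = 4189 THz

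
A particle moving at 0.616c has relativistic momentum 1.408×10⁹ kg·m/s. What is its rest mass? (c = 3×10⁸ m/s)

γ = 1/√(1 - 0.616²) = 1.2694
v = 0.616 × 3×10⁸ = 1.848×10⁸ m/s
m = p/(γv) = 1.408×10⁹/(1.2694 × 1.848×10⁸) = 6.002 kg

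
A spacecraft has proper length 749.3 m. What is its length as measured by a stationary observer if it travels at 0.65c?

Proper length L₀ = 749.3 m
γ = 1/√(1 - 0.65²) = 1.316
L = L₀/γ = 749.3/1.316 = 569.4 m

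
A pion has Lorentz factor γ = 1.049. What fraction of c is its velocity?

From γ = 1/√(1 - v²/c²):
1/γ² = 1/1.049² = 0.90876
v²/c² = 1 - 0.90876 = 0.09124
v/c = √(0.09124) = 0.3021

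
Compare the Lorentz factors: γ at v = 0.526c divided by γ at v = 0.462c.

γ₁ = 1/√(1 - 0.526²) = 1.176
γ₂ = 1/√(1 - 0.462²) = 1.128
γ₁/γ₂ = 1.176/1.128 = 1.043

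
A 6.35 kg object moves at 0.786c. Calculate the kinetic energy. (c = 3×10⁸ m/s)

γ = 1/√(1 - 0.786²) = 1.6175
γ - 1 = 0.6175
KE = (γ-1)mc² = 0.6175 × 6.35 × (3×10⁸)² = 3.529×10¹⁷ J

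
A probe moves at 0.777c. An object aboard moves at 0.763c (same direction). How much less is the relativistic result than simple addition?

Classical: u' + v = 0.763 + 0.777 = 1.54c
Relativistic: u = (0.763 + 0.777)/(1 + 0.592851) = 1.54/1.592851 = 0.9668c
Difference: 1.54 - 0.9668 = 0.5732c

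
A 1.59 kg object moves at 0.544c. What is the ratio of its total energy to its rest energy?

E = γmc², E₀ = mc²
E/E₀ = γ = 1/√(1 - 0.544²) = 1.192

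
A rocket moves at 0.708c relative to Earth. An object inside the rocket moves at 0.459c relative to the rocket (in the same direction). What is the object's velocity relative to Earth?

u = (u' + v)/(1 + u'v/c²)
Numerator: 0.459 + 0.708 = 1.167
Denominator: 1 + 0.324972 = 1.324972
u = 1.167/1.324972 = 0.8808c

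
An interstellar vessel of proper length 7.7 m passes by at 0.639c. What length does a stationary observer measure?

Proper length L₀ = 7.7 m
γ = 1/√(1 - 0.639²) = 1.300
L = L₀/γ = 7.7/1.300 = 5.923 m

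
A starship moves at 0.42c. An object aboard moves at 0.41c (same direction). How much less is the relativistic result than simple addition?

Classical: u' + v = 0.41 + 0.42 = 0.83c
Relativistic: u = (0.41 + 0.42)/(1 + 0.1722) = 0.83/1.1722 = 0.7081c
Difference: 0.83 - 0.7081 = 0.1219c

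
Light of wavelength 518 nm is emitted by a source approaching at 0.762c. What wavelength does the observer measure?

β = 0.762
Wavelength Doppler factor = √(0.238/1.762) = √(0.13507) = 0.3675
λ_obs = 518 × 0.3675 = 190.4 nm (blueshift)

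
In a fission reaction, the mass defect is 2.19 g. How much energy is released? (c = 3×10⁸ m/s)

Convert mass defect: Δm = 2.19 g = 0.00219 kg
E = Δm·c² = 0.00219 × (3×10⁸)²
= 0.00219 × 9×10¹⁶ = 1.971×10¹⁴ J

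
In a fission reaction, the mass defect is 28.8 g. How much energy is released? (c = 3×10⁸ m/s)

Convert mass defect: Δm = 28.8 g = 0.0288 kg
E = Δm·c² = 0.0288 × (3×10⁸)²
= 0.0288 × 9×10¹⁶ = 2.592×10¹⁵ J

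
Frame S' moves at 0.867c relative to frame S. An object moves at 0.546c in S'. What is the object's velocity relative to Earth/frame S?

u = (u' + v)/(1 + u'v/c²)
Numerator: 0.546 + 0.867 = 1.413
Denominator: 1 + 0.473382 = 1.473382
u = 1.413/1.473382 = 0.9590c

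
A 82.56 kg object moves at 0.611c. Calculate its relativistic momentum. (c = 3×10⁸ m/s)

γ = 1/√(1 - 0.611²) = 1.2632
v = 0.611 × 3×10⁸ = 1.833×10⁸ m/s
p = γmv = 1.2632 × 82.56 × 1.833×10⁸ = 1.912×10¹⁰ kg·m/s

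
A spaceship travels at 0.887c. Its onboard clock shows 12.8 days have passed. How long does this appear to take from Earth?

Proper time Δt₀ = 12.8 days
γ = 1/√(1 - 0.887²) = 2.166
Δt = γΔt₀ = 2.166 × 12.8 = 27.72 days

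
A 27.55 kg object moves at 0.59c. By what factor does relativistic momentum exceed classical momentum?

p_rel = γmv, p_class = mv
Ratio = γ = 1/√(1 - 0.59²) = 1.239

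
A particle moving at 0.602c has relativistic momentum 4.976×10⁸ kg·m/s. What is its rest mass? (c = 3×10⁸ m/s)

γ = 1/√(1 - 0.602²) = 1.2524
v = 0.602 × 3×10⁸ = 1.806×10⁸ m/s
m = p/(γv) = 4.976×10⁸/(1.2524 × 1.806×10⁸) = 2.200 kg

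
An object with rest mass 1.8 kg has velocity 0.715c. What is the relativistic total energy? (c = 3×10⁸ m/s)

γ = 1/√(1 - 0.715²) = 1.430
mc² = 1.8 × (3×10⁸)² = 1.620×10¹⁷ J
E = γmc² = 1.430 × 1.620×10¹⁷ = 2.317×10¹⁷ J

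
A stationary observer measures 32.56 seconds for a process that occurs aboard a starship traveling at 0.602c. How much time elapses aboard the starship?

Dilated time Δt = 32.56 seconds
γ = 1/√(1 - 0.602²) = 1.2524
Δt₀ = Δt/γ = 32.56/1.2524 = 26.00 seconds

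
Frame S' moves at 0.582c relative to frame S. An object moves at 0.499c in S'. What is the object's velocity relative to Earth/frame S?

u = (u' + v)/(1 + u'v/c²)
Numerator: 0.499 + 0.582 = 1.081
Denominator: 1 + 0.290418 = 1.290418
u = 1.081/1.290418 = 0.8377c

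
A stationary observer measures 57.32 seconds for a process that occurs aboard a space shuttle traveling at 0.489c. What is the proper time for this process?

Dilated time Δt = 57.32 seconds
γ = 1/√(1 - 0.489²) = 1.1464
Δt₀ = Δt/γ = 57.32/1.1464 = 50.00 seconds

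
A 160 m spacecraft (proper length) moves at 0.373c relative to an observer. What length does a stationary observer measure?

Proper length L₀ = 160 m
γ = 1/√(1 - 0.373²) = 1.0778
L = L₀/γ = 160/1.0778 = 148.5 m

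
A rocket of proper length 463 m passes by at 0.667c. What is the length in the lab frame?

Proper length L₀ = 463 m
γ = 1/√(1 - 0.667²) = 1.342
L = L₀/γ = 463/1.342 = 345.0 m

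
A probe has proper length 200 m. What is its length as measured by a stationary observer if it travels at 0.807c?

Proper length L₀ = 200 m
γ = 1/√(1 - 0.807²) = 1.693
L = L₀/γ = 200/1.693 = 118.1 m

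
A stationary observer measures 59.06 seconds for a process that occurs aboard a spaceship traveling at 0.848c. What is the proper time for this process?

Dilated time Δt = 59.06 seconds
γ = 1/√(1 - 0.848²) = 1.887
Δt₀ = Δt/γ = 59.06/1.887 = 31.30 seconds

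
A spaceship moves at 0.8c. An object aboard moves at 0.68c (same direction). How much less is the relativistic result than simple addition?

Classical: u' + v = 0.68 + 0.8 = 1.48c
Relativistic: u = (0.68 + 0.8)/(1 + 0.544) = 1.48/1.544 = 0.9585c
Difference: 1.48 - 0.9585 = 0.5215c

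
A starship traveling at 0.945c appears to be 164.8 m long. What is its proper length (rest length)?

Contracted length L = 164.8 m
γ = 1/√(1 - 0.945²) = 3.0574
L₀ = γL = 3.0574 × 164.8 = 503.9 m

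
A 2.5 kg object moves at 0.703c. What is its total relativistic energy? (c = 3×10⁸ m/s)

γ = 1/√(1 - 0.703²) = 1.406
mc² = 2.5 × (3×10⁸)² = 2.250×10¹⁷ J
E = γmc² = 1.406 × 2.250×10¹⁷ = 3.164×10¹⁷ J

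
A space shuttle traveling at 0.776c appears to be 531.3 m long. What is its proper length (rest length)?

Contracted length L = 531.3 m
γ = 1/√(1 - 0.776²) = 1.5855
L₀ = γL = 1.5855 × 531.3 = 842.4 m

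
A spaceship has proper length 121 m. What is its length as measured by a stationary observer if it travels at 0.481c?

Proper length L₀ = 121 m
γ = 1/√(1 - 0.481²) = 1.1406
L = L₀/γ = 121/1.1406 = 106.1 m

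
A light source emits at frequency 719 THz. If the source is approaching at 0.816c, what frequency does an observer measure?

β = v/c = 0.816
(1+β)/(1-β) = 1.816/0.184 = 9.870
Doppler factor = √(9.870) = 3.142
f_obs = 719 × 3.142 = 2259 THz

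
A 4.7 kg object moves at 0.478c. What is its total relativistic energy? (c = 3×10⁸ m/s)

γ = 1/√(1 - 0.478²) = 1.1385
mc² = 4.7 × (3×10⁸)² = 4.230×10¹⁷ J
E = γmc² = 1.1385 × 4.230×10¹⁷ = 4.816×10¹⁷ J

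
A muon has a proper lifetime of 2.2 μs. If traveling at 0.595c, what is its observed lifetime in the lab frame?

Proper lifetime τ₀ = 2.2 μs
γ = 1/√(1 - 0.595²) = 1.244
τ = γτ₀ = 1.244 × 2.2 μs = 2.737 μs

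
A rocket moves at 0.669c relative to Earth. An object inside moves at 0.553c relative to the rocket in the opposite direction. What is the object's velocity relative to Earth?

Object's velocity in rocket frame is u' = -0.553c
u = (u' + v)/(1 + u'v/c²) = (v - 0.553)/(1 - 0.553·v/c²)
Numerator: 0.669 - 0.553 = 0.116
Denominator: 1 - 0.369957 = 0.630043
u = 0.116/0.630043 = 0.1841c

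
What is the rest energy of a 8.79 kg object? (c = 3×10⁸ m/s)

c² = (3×10⁸)² = 9.000×10¹⁶ m²/s²
E₀ = mc² = 8.79 × 9.000×10¹⁶ = 7.911×10¹⁷ J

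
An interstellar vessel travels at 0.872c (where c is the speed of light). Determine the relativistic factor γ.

v/c = 0.872, so (v/c)² = 0.760384
1 - (v/c)² = 0.239616
γ = 1/√(0.239616) = 2.043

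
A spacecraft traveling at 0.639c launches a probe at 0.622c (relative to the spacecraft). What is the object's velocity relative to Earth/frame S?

u = (u' + v)/(1 + u'v/c²)
Numerator: 0.622 + 0.639 = 1.261
Denominator: 1 + 0.397458 = 1.397458
u = 1.261/1.397458 = 0.9024c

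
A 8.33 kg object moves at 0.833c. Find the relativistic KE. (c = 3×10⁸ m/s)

γ = 1/√(1 - 0.833²) = 1.8074
γ - 1 = 0.8074
KE = (γ-1)mc² = 0.8074 × 8.33 × (3×10⁸)² = 6.053×10¹⁷ J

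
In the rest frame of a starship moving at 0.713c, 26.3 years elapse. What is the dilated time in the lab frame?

Proper time Δt₀ = 26.3 years
γ = 1/√(1 - 0.713²) = 1.4262
Δt = γΔt₀ = 1.4262 × 26.3 = 37.51 years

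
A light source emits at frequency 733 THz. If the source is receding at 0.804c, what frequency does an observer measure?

β = v/c = 0.804
(1-β)/(1+β) = 0.196/1.804 = 0.10865
Doppler factor = √(0.10865) = 0.3296
f_obs = 733 × 0.3296 = 241.6 THz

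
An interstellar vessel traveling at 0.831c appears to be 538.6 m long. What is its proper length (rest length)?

Contracted length L = 538.6 m
γ = 1/√(1 - 0.831²) = 1.7977
L₀ = γL = 1.7977 × 538.6 = 968.2 m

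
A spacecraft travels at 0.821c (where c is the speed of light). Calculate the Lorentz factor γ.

v/c = 0.821, so (v/c)² = 0.674041
1 - (v/c)² = 0.325959
γ = 1/√(0.325959) = 1.752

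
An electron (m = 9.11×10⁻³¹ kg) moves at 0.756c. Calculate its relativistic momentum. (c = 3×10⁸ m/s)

γ = 1/√(1 - 0.756²) = 1.5277
v = 0.756 × 3×10⁸ = 2.268×10⁸ m/s
p = γmv = 1.5277 × 9.11×10⁻³¹ × 2.268×10⁸ = 3.156×10⁻²² kg·m/s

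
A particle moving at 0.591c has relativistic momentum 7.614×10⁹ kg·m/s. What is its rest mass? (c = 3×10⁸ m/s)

γ = 1/√(1 - 0.591²) = 1.2397
v = 0.591 × 3×10⁸ = 1.773×10⁸ m/s
m = p/(γv) = 7.614×10⁹/(1.2397 × 1.773×10⁸) = 34.64 kg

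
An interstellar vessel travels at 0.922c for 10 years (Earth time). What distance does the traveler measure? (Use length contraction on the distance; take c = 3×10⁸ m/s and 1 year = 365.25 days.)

Earth distance: d = v × t = 0.922c × 10 yr = 8.7288×10¹⁶ m
γ = 2.5827
d' = d/γ = 8.7288×10¹⁶/2.5827 = 3.380×10¹⁶ m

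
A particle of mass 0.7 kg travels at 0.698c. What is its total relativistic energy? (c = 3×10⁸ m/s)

γ = 1/√(1 - 0.698²) = 1.3965
mc² = 0.7 × (3×10⁸)² = 6.300×10¹⁶ J
E = γmc² = 1.3965 × 6.300×10¹⁶ = 8.798×10¹⁶ J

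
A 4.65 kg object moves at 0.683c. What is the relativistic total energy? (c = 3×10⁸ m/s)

γ = 1/√(1 - 0.683²) = 1.3691
mc² = 4.65 × (3×10⁸)² = 4.185×10¹⁷ J
E = γmc² = 1.3691 × 4.185×10¹⁷ = 5.730×10¹⁷ J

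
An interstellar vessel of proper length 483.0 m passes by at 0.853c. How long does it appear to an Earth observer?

Proper length L₀ = 483.0 m
γ = 1/√(1 - 0.853²) = 1.916
L = L₀/γ = 483.0/1.916 = 252.1 m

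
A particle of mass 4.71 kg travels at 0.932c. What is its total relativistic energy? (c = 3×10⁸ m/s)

γ = 1/√(1 - 0.932²) = 2.759
mc² = 4.71 × (3×10⁸)² = 4.239×10¹⁷ J
E = γmc² = 2.759 × 4.239×10¹⁷ = 1.170×10¹⁸ J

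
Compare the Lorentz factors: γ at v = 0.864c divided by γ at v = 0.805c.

γ₁ = 1/√(1 - 0.864²) = 1.986
γ₂ = 1/√(1 - 0.805²) = 1.686
γ₁/γ₂ = 1.986/1.686 = 1.178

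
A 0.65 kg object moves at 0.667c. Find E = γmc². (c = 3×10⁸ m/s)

γ = 1/√(1 - 0.667²) = 1.3422
mc² = 0.65 × (3×10⁸)² = 5.850×10¹⁶ J
E = γmc² = 1.3422 × 5.850×10¹⁶ = 7.852×10¹⁶ J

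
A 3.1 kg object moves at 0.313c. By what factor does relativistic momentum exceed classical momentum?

p_rel = γmv, p_class = mv
Ratio = γ = 1/√(1 - 0.313²) = 1.053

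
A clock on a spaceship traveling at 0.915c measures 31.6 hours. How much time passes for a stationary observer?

Proper time Δt₀ = 31.6 hours
γ = 1/√(1 - 0.915²) = 2.4786
Δt = γΔt₀ = 2.4786 × 31.6 = 78.32 hours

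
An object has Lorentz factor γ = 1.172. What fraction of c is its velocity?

From γ = 1/√(1 - v²/c²):
1/γ² = 1/1.172² = 0.7280
v²/c² = 1 - 0.7280 = 0.2720
v/c = √(0.2720) = 0.5215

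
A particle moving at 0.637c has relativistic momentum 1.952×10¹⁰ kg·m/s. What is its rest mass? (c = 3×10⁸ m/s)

γ = 1/√(1 - 0.637²) = 1.2972
v = 0.637 × 3×10⁸ = 1.911×10⁸ m/s
m = p/(γv) = 1.952×10¹⁰/(1.2972 × 1.911×10⁸) = 78.74 kg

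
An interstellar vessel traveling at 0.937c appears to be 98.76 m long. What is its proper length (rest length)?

Contracted length L = 98.76 m
γ = 1/√(1 - 0.937²) = 2.863
L₀ = γL = 2.863 × 98.76 = 282.7 m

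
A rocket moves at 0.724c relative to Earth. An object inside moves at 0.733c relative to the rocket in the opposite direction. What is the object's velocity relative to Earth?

Object's velocity in rocket frame is u' = -0.733c
u = (u' + v)/(1 + u'v/c²) = (v - 0.733)/(1 - 0.733·v/c²)
Numerator: 0.724 - 0.733 = -0.009
Denominator: 1 - 0.530692 = 0.469308
u = -0.009/0.469308 = -0.01918c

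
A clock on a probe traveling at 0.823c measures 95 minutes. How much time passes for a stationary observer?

Proper time Δt₀ = 95 minutes
γ = 1/√(1 - 0.823²) = 1.760
Δt = γΔt₀ = 1.760 × 95 = 167.2 minutes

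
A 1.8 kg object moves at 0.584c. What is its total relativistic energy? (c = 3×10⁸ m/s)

γ = 1/√(1 - 0.584²) = 1.232
mc² = 1.8 × (3×10⁸)² = 1.620×10¹⁷ J
E = γmc² = 1.232 × 1.620×10¹⁷ = 1.996×10¹⁷ J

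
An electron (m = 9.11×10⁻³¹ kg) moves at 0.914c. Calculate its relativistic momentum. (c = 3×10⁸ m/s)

γ = 1/√(1 - 0.914²) = 2.465
v = 0.914 × 3×10⁸ = 2.742×10⁸ m/s
p = γmv = 2.465 × 9.11×10⁻³¹ × 2.742×10⁸ = 6.157×10⁻²² kg·m/s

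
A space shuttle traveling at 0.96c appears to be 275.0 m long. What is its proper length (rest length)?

Contracted length L = 275.0 m
γ = 1/√(1 - 0.96²) = 3.5714
L₀ = γL = 3.5714 × 275.0 = 982.1 m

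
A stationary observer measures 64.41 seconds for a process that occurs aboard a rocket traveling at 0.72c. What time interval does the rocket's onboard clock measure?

Dilated time Δt = 64.41 seconds
γ = 1/√(1 - 0.72²) = 1.441
Δt₀ = Δt/γ = 64.41/1.441 = 44.70 seconds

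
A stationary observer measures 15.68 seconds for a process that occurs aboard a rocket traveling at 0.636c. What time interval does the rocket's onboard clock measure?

Dilated time Δt = 15.68 seconds
γ = 1/√(1 - 0.636²) = 1.296
Δt₀ = Δt/γ = 15.68/1.296 = 12.10 seconds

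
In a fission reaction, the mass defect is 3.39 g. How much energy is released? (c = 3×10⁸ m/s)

Convert mass defect: Δm = 3.39 g = 0.00339 kg
E = Δm·c² = 0.00339 × (3×10⁸)²
= 0.00339 × 9×10¹⁶ = 3.051×10¹⁴ J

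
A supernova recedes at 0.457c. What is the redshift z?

β = 0.457
(1+β)/(1-β) = 1.457/0.543 = 2.68324
√(2.68324) = 1.6381
z = 1.6381 - 1 = 0.6381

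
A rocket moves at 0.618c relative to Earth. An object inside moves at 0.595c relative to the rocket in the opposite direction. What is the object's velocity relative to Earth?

Object's velocity in rocket frame is u' = -0.595c
u = (u' + v)/(1 + u'v/c²) = (v - 0.595)/(1 - 0.595·v/c²)
Numerator: 0.618 - 0.595 = 0.023
Denominator: 1 - 0.36771 = 0.63229
u = 0.023/0.63229 = 0.03638c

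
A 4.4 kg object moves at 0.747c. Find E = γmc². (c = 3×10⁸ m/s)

γ = 1/√(1 - 0.747²) = 1.504
mc² = 4.4 × (3×10⁸)² = 3.960×10¹⁷ J
E = γmc² = 1.504 × 3.960×10¹⁷ = 5.956×10¹⁷ J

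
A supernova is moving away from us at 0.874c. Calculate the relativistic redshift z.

β = 0.874
(1+β)/(1-β) = 1.874/0.126 = 14.873
√(14.873) = 3.857
z = 3.857 - 1 = 2.857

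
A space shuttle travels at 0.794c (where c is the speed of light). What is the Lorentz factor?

v/c = 0.794, so (v/c)² = 0.630436
1 - (v/c)² = 0.369564
γ = 1/√(0.369564) = 1.645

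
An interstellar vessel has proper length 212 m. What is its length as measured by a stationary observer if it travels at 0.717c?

Proper length L₀ = 212 m
γ = 1/√(1 - 0.717²) = 1.4346
L = L₀/γ = 212/1.4346 = 147.8 m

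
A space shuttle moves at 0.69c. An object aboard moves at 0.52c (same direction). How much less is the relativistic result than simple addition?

Classical: u' + v = 0.52 + 0.69 = 1.21c
Relativistic: u = (0.52 + 0.69)/(1 + 0.3588) = 1.21/1.3588 = 0.8905c
Difference: 1.21 - 0.8905 = 0.3195c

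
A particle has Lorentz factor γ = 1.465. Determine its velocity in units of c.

From γ = 1/√(1 - v²/c²):
1/γ² = 1/1.465² = 0.4659
v²/c² = 1 - 0.4659 = 0.5341
v/c = √(0.5341) = 0.7308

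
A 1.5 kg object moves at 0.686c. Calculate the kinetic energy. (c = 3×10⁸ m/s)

γ = 1/√(1 - 0.686²) = 1.3744
γ - 1 = 0.3744
KE = (γ-1)mc² = 0.3744 × 1.5 × (3×10⁸)² = 5.054×10¹⁶ J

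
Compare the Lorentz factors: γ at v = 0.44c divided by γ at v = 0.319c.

γ₁ = 1/√(1 - 0.44²) = 1.1136
γ₂ = 1/√(1 - 0.319²) = 1.0551
γ₁/γ₂ = 1.1136/1.0551 = 1.055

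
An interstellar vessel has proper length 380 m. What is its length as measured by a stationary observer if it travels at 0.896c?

Proper length L₀ = 380 m
γ = 1/√(1 - 0.896²) = 2.252
L = L₀/γ = 380/2.252 = 168.7 m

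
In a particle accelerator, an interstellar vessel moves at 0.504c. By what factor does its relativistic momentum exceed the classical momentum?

p_rel = γmv, p_class = mv
Ratio = γ = 1/√(1 - 0.504²)
= 1/√(0.745984) = 1.158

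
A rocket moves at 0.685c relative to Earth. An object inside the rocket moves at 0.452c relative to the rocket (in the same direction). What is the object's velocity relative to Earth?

u = (u' + v)/(1 + u'v/c²)
Numerator: 0.452 + 0.685 = 1.137
Denominator: 1 + 0.30962 = 1.30962
u = 1.137/1.30962 = 0.8682c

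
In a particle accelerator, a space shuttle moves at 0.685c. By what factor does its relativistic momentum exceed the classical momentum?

p_rel = γmv, p_class = mv
Ratio = γ = 1/√(1 - 0.685²)
= 1/√(0.530775) = 1.373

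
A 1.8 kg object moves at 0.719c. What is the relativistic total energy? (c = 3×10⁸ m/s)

γ = 1/√(1 - 0.719²) = 1.439
mc² = 1.8 × (3×10⁸)² = 1.620×10¹⁷ J
E = γmc² = 1.439 × 1.620×10¹⁷ = 2.331×10¹⁷ J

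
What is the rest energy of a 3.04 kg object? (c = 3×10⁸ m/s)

c² = (3×10⁸)² = 9.000×10¹⁶ m²/s²
E₀ = mc² = 3.04 × 9.000×10¹⁶ = 2.736×10¹⁷ J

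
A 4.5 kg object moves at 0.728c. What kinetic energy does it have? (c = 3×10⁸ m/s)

γ = 1/√(1 - 0.728²) = 1.4586
γ - 1 = 0.4586
KE = (γ-1)mc² = 0.4586 × 4.5 × (3×10⁸)² = 1.857×10¹⁷ J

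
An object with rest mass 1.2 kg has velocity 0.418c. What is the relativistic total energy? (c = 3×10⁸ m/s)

γ = 1/√(1 - 0.418²) = 1.101
mc² = 1.2 × (3×10⁸)² = 1.080×10¹⁷ J
E = γmc² = 1.101 × 1.080×10¹⁷ = 1.189×10¹⁷ J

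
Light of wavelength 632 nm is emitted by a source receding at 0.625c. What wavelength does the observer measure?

β = 0.625
Wavelength Doppler factor = √(1.625/0.375) = √(4.333) = 2.082
λ_obs = 632 × 2.082 = 1316 nm (redshift)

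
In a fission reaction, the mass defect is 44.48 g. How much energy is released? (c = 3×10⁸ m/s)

Convert mass defect: Δm = 44.48 g = 0.04448 kg
E = Δm·c² = 0.04448 × (3×10⁸)²
= 0.04448 × 9×10¹⁶ = 4.003×10¹⁵ J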